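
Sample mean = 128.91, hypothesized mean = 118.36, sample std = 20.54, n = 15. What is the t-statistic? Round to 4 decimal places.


t = (xbar - mu0) / (s/sqrt(n))
xbar - mu0 = 128.91 - 118.36 = 10.55
sqrt(15) ≈ 3.87298335
s/sqrt(n) = 20.54 / 3.87298335 ≈ 5.30340520
t = 10.55 / 5.30340520 ≈ 1.989288

1.9893


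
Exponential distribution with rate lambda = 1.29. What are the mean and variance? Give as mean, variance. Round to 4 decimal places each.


mean = 1/lam, var = 1/lam^2
mean = 1 / 1.29 = 100/129 ≈ 0.775194
lam^2 = 1.29^2 = 1.6641
var = 1 / 1.6641 ≈ 0.600925

0.7752, 0.6009


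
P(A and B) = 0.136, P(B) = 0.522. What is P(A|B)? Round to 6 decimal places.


P(A|B) = P(A and B) / P(B) = 0.136 / 0.522 = 68/261 ≈ 0.26053640

0.260536


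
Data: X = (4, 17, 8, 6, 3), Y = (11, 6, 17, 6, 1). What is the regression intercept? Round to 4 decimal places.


a = ybar - b*xbar, where b = sum((xi-xbar)(yi-ybar)) / sum((xi-xbar)^2)
n = 5, xbar = 38/5 = 7.6, ybar = 41/5 = 8.2
Sxy = sum((xi-xbar)(yi-ybar)) = 9.4
Sxx = sum((xi-xbar)^2) = 125.2
b = Sxy / Sxx = 47/626 ≈ 0.075080
a = 8.2 - 0.075080 * 7.6 = 2388/313 ≈ 7.629393

7.6294


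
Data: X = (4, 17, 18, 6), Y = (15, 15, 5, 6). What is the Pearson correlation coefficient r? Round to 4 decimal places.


r = sum((xi-xbar)(yi-ybar)) / sqrt(sum((xi-xbar)^2) * sum((yi-ybar)^2))
n = 4, xbar = 45/4 = 11.25, ybar = 41/4 = 10.25
Sxy = sum((xi-xbar)(yi-ybar)) = -20.25
Sxx = sum((xi-xbar)^2) = 158.75
Syy = sum((yi-ybar)^2) = 90.75
sqrt(Sxx*Syy) ≈ 120.027341
r = Sxy / sqrt(Sxx*Syy) = -20.25 / 120.027341 ≈ -0.168712

-0.1687


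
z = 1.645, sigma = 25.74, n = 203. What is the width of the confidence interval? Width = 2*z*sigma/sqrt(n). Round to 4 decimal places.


width = 2*z*sigma/sqrt(n)
2*z*sigma = 2 * 1.645 * 25.74 = 84.6846
sqrt(203) ≈ 14.247807
width = 84.6846 / 14.247807 ≈ 5.943694

5.9437


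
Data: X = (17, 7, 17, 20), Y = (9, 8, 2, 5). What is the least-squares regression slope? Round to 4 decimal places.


b = sum((xi-xbar)(yi-ybar)) / sum((xi-xbar)^2)
n = 4, xbar = 61/4 = 15.25, ybar = 24/4 = 6
Sxy = sum((xi-xbar)(yi-ybar)) = -23
Sxx = sum((xi-xbar)^2) = 96.75
b = Sxy / Sxx = -92/387 ≈ -0.237726

-0.2377


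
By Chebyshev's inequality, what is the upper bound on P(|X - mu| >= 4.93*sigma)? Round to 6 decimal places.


P <= 1/k^2
k^2 = 4.93^2 = 24.3049
1/k^2 = 1 / 24.3049 ≈ 0.04114397

0.041144


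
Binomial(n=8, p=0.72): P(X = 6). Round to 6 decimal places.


P = C(n,k) * p^k * (1-p)^(n-k)
C(8,6) = 28
p^k = 0.72^6 ≈ 0.1393141
(1-p)^(n-k) = 0.28^2 = 0.0784
P = 28 * 0.1393141 * 0.0784 ≈ 0.305822

0.305822


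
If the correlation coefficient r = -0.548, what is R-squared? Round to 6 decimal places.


R^2 = r^2 = (-0.548)^2 = 0.300304

0.300304


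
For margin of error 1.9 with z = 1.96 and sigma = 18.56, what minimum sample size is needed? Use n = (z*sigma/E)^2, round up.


z*sigma/E = 1.96 * 18.56 / 1.9 = 45472/2375 ≈ 19.146105
(z*sigma/E)^2 ≈ 366.573347
round up: n = 367

367


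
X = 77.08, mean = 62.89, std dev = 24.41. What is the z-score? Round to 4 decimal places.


z = (X - mu) / sigma
X - mu = 77.08 - 62.89 = 14.19
z = 14.19 / 24.41 = 1419/2441 ≈ 0.581319

0.5813


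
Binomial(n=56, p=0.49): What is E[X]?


E[X] = n*p = 56 * 0.49 = 27.44

27.44


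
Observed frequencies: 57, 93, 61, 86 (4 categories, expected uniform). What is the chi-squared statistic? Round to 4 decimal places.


chi2 = sum((O-E)^2/E), E = total/4
total = 297, E = 297/4 = 74.25
(57 - 74.25)^2 / 74.25 = 297.5625 / 74.25 = 529/132 ≈ 4.007576
(93 - 74.25)^2 / 74.25 = 351.5625 / 74.25 = 625/132 ≈ 4.734848
(61 - 74.25)^2 / 74.25 = 175.5625 / 74.25 = 2809/1188 ≈ 2.364478
(86 - 74.25)^2 / 74.25 = 138.0625 / 74.25 = 2209/1188 ≈ 1.859428
chi2 = 3851/297 ≈ 12.966330

12.9663


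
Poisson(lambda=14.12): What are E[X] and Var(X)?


E[X] = Var(X) = lambda = 14.12

14.12, 14.12


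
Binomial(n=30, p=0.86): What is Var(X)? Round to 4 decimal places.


Var = n*p*(1-p) = 30 * 0.86 * 0.14 = 3.612

3.6120


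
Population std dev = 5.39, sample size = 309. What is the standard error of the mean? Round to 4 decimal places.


SE = sigma / sqrt(n)
sqrt(309) ≈ 17.578396
SE = 5.39 / 17.578396 ≈ 0.306626

0.3066


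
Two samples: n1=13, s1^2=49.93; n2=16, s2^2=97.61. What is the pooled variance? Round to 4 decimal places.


sp^2 = ((n1-1)*s1^2 + (n2-1)*s2^2)/(n1+n2-2)
(n1-1)*s1^2 = 12 * 49.93 = 599.16
(n2-1)*s2^2 = 15 * 97.61 = 1464.15
numerator = 599.16 + 1464.15 = 2063.31
n1+n2-2 = 27
sp^2 = 2063.31 / 27 = 68777/900 ≈ 76.418889

76.4189


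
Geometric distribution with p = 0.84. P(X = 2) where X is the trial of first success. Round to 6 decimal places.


P = (1-p)^(k-1) * p
(1-p)^(k-1) = 0.16^1 = 0.16
P = 0.16 * 0.84 = 0.1344

0.134400


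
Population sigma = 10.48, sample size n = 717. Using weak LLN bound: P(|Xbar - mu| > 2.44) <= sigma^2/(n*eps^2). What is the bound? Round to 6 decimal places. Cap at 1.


bound = min(1, sigma^2/(n*eps^2))
sigma^2 = 10.48^2 = 109.8304
n*eps^2 = 717 * 2.44^2 = 717 * 5.9536 = 4268.7312
sigma^2/(n*eps^2) = 109.8304 / 4268.7312 ≈ 0.02572905

0.025729


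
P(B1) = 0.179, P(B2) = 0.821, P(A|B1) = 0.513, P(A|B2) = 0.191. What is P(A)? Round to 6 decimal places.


P(A) = P(A|B1)*P(B1) + P(A|B2)*P(B2)
P(A|B1)*P(B1) = 0.513 * 0.179 = 0.091827
P(A|B2)*P(B2) = 0.191 * 0.821 = 0.156811
P(A) = 0.091827 + 0.156811 = 0.248638

0.248638


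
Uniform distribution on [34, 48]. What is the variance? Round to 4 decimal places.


Var = (b-a)^2 / 12
(b-a)^2 = (48 - 34)^2 = 196
Var = 196/12 ≈ 16.333333

16.3333


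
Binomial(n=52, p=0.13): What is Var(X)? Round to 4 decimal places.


Var = n*p*(1-p) = 52 * 0.13 * 0.87 = 5.8812

5.8812


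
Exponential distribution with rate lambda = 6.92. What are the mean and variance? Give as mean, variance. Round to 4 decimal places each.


mean = 1/lam, var = 1/lam^2
mean = 1 / 6.92 = 25/173 ≈ 0.144509
lam^2 = 6.92^2 = 47.8864
var = 1 / 47.8864 ≈ 0.020883

0.1445, 0.0209


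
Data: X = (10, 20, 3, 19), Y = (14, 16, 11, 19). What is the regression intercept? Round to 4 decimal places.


a = ybar - b*xbar, where b = sum((xi-xbar)(yi-ybar)) / sum((xi-xbar)^2)
n = 4, xbar = 52/4 = 13, ybar = 60/4 = 15
Sxy = sum((xi-xbar)(yi-ybar)) = 74
Sxx = sum((xi-xbar)^2) = 194
b = Sxy / Sxx = 37/97 ≈ 0.381443
a = 15 - 0.381443 * 13 = 974/97 ≈ 10.041237

10.0412


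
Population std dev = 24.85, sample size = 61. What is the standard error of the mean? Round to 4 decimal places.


SE = sigma / sqrt(n)
sqrt(61) ≈ 7.810250
SE = 24.85 / 7.810250 ≈ 3.181716

3.1817


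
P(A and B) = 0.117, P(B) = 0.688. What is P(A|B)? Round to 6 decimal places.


P(A|B) = P(A and B) / P(B) = 0.117 / 0.688 = 117/688 ≈ 0.17005814

0.170058


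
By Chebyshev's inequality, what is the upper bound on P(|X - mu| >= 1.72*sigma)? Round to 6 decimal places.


P <= 1/k^2
k^2 = 1.72^2 = 2.9584
1/k^2 = 1 / 2.9584 = 625/1849 ≈ 0.33802055

0.338021


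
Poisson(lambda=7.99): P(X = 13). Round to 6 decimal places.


P = e^(-lam) * lam^k / k!
e^(-7.99) ≈ 0.0003388341
lam^k = 7.99^13 ≈ 540888977269.477058
k! = 13! = 6227020800
P = 0.0003388341 * 540888977269.477058 / 6227020800 ≈ 0.029432

0.029432


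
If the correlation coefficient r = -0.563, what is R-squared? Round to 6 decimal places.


R^2 = r^2 = (-0.563)^2 = 0.316969

0.316969


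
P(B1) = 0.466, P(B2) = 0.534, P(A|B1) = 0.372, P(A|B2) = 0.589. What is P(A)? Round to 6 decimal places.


P(A) = P(A|B1)*P(B1) + P(A|B2)*P(B2)
P(A|B1)*P(B1) = 0.372 * 0.466 = 0.173352
P(A|B2)*P(B2) = 0.589 * 0.534 = 0.314526
P(A) = 0.173352 + 0.314526 = 0.487878

0.487878


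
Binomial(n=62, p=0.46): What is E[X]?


E[X] = n*p = 62 * 0.46 = 28.52

28.52


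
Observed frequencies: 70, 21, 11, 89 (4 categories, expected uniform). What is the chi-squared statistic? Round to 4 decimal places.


chi2 = sum((O-E)^2/E), E = total/4
total = 191, E = 191/4 = 47.75
(70 - 47.75)^2 / 47.75 = 495.0625 / 47.75 = 7921/764 ≈ 10.367801
(21 - 47.75)^2 / 47.75 = 715.5625 / 47.75 = 11449/764 ≈ 14.985602
(11 - 47.75)^2 / 47.75 = 1350.5625 / 47.75 = 21609/764 ≈ 28.284031
(89 - 47.75)^2 / 47.75 = 1701.5625 / 47.75 = 27225/764 ≈ 35.634817
chi2 = 17051/191 ≈ 89.272251

89.2723


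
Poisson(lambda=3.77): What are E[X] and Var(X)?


E[X] = Var(X) = lambda = 3.77

3.77, 3.77


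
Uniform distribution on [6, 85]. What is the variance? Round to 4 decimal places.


Var = (b-a)^2 / 12
(b-a)^2 = (85 - 6)^2 = 6241
Var = 6241/12 ≈ 520.083333

520.0833


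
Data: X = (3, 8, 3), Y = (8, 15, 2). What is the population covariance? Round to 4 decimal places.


Cov = (1/n)*sum((xi-xbar)(yi-ybar))
n = 3, xbar = 14/3 ≈ 4.666667, ybar = 25/3 ≈ 8.333333
sum((xi-xbar)(yi-ybar)) = 100/3 ≈ 33.333333
Cov = 33.333333 / 3 = 100/9 ≈ 11.111111

11.1111


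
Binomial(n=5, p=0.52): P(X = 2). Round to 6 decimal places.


P = C(n,k) * p^k * (1-p)^(n-k)
C(5,2) = 10
p^k = 0.52^2 = 0.2704
(1-p)^(n-k) = 0.48^3 = 0.110592
P = 10 * 0.2704 * 0.110592 ≈ 0.299041

0.299041


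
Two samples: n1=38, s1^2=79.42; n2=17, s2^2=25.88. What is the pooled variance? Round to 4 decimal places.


sp^2 = ((n1-1)*s1^2 + (n2-1)*s2^2)/(n1+n2-2)
(n1-1)*s1^2 = 37 * 79.42 = 2938.54
(n2-1)*s2^2 = 16 * 25.88 = 414.08
numerator = 2938.54 + 414.08 = 3352.62
n1+n2-2 = 53
sp^2 = 3352.62 / 53 = 167631/2650 ≈ 63.256981

63.2570


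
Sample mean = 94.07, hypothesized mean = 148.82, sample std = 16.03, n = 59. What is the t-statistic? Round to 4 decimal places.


t = (xbar - mu0) / (s/sqrt(n))
xbar - mu0 = 94.07 - 148.82 = -54.75
sqrt(59) ≈ 7.68114575
s/sqrt(n) = 16.03 / 7.68114575 ≈ 2.08692824
t = -54.75 / 2.08692824 ≈ -26.234730

-26.2347


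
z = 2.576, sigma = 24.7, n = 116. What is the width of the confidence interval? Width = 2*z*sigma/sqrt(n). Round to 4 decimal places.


width = 2*z*sigma/sqrt(n)
2*z*sigma = 2 * 2.576 * 24.7 = 127.2544
sqrt(116) ≈ 10.770330
width = 127.2544 / 10.770330 ≈ 11.815274

11.8153


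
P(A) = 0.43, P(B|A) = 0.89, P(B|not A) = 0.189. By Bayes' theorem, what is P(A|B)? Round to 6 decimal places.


P(A|B) = P(B|A)*P(A) / P(B), P(B) = P(B|A)*P(A) + P(B|not A)*P(not A)
P(B|A)*P(A) = 0.89 * 0.43 = 0.3827
P(B|not A)*P(not A) = 0.189 * 0.57 = 0.10773
P(B) = 0.3827 + 0.10773 = 0.49043
P(A|B) = 0.3827 / 0.49043 ≈ 0.78033562

0.780336


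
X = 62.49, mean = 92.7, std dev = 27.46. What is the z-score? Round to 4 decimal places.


z = (X - mu) / sigma
X - mu = 62.49 - 92.7 = -30.21
z = -30.21 / 27.46 = -3021/2746 ≈ -1.100146

-1.1001


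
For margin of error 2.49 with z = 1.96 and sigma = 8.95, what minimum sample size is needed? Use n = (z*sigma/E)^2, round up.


z*sigma/E = 1.96 * 8.95 / 2.49 = 8771/1245 ≈ 7.044980
(z*sigma/E)^2 ≈ 49.631742
round up: n = 50

50


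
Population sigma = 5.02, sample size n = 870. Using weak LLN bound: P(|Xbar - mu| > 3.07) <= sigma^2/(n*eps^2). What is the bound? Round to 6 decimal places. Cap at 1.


bound = min(1, sigma^2/(n*eps^2))
sigma^2 = 5.02^2 = 25.2004
n*eps^2 = 870 * 3.07^2 = 870 * 9.4249 = 8199.663
sigma^2/(n*eps^2) = 25.2004 / 8199.663 ≈ 0.00307335

0.003073


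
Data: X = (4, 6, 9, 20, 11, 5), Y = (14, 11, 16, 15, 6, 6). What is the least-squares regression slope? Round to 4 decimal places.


b = sum((xi-xbar)(yi-ybar)) / sum((xi-xbar)^2)
n = 6, xbar = 55/6 ≈ 9.166667, ybar = 68/6 = 34/3 ≈ 11.333333
Sxy = sum((xi-xbar)(yi-ybar)) = 116/3 ≈ 38.666667
Sxx = sum((xi-xbar)^2) = 1049/6 ≈ 174.833333
b = Sxy / Sxx = 232/1049 ≈ 0.221163

0.2212


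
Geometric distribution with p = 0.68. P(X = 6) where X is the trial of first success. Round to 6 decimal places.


P = (1-p)^(k-1) * p
(1-p)^(k-1) = 0.32^5 ≈ 0.003355443
P = 0.003355443 * 0.68 ≈ 0.002281701

0.002282


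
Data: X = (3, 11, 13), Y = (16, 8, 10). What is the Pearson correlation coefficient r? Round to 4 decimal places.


r = sum((xi-xbar)(yi-ybar)) / sqrt(sum((xi-xbar)^2) * sum((yi-ybar)^2))
n = 3, xbar = 27/3 = 9, ybar = 34/3 ≈ 11.333333
Sxy = sum((xi-xbar)(yi-ybar)) = -40
Sxx = sum((xi-xbar)^2) = 56
Syy = sum((yi-ybar)^2) = 104/3 ≈ 34.666667
sqrt(Sxx*Syy) ≈ 44.060564
r = Sxy / sqrt(Sxx*Syy) = -40 / 44.060564 ≈ -0.907841

-0.9078


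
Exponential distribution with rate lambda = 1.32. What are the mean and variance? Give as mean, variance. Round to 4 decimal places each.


mean = 1/lam, var = 1/lam^2
mean = 1 / 1.32 = 25/33 ≈ 0.757576
lam^2 = 1.32^2 = 1.7424
var = 1 / 1.7424 = 625/1089 ≈ 0.573921

0.7576, 0.5739


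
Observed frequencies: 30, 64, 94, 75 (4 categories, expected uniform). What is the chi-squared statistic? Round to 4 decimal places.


chi2 = sum((O-E)^2/E), E = total/4
total = 263, E = 263/4 = 65.75
(30 - 65.75)^2 / 65.75 = 1278.0625 / 65.75 = 20449/1052 ≈ 19.438213
(64 - 65.75)^2 / 65.75 = 3.0625 / 65.75 = 49/1052 ≈ 0.046578
(94 - 65.75)^2 / 65.75 = 798.0625 / 65.75 = 12769/1052 ≈ 12.137833
(75 - 65.75)^2 / 65.75 = 85.5625 / 65.75 = 1369/1052 ≈ 1.301331
chi2 = 8659/263 ≈ 32.923954

32.9240


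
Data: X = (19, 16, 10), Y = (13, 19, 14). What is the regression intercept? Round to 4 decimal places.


a = ybar - b*xbar, where b = sum((xi-xbar)(yi-ybar)) / sum((xi-xbar)^2)
n = 3, xbar = 45/3 = 15, ybar = 46/3 ≈ 15.333333
Sxy = sum((xi-xbar)(yi-ybar)) = 1
Sxx = sum((xi-xbar)^2) = 42
b = Sxy / Sxx = 1/42 ≈ 0.023810
a = 15.333333 - 0.023810 * 15 = 629/42 ≈ 14.976190

14.9762


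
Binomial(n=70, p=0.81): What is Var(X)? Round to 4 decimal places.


Var = n*p*(1-p) = 70 * 0.81 * 0.19 = 10.773

10.7730


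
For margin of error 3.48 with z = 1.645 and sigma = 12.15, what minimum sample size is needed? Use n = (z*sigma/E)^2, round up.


z*sigma/E = 1.645 * 12.15 / 3.48 = 26649/4640 ≈ 5.743319
(z*sigma/E)^2 ≈ 32.985713
round up: n = 33

33


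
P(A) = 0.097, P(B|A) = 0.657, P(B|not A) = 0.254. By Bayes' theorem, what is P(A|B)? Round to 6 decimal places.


P(A|B) = P(B|A)*P(A) / P(B), P(B) = P(B|A)*P(A) + P(B|not A)*P(not A)
P(B|A)*P(A) = 0.657 * 0.097 = 0.063729
P(B|not A)*P(not A) = 0.254 * 0.903 = 0.229362
P(B) = 0.063729 + 0.229362 = 0.293091
P(A|B) = 0.063729 / 0.293091 ≈ 0.21743759

0.217438


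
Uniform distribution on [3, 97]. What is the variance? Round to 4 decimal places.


Var = (b-a)^2 / 12
(b-a)^2 = (97 - 3)^2 = 8836
Var = 8836/12 ≈ 736.333333

736.3333


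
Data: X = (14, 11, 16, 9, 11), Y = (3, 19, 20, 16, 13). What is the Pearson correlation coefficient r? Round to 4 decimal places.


r = sum((xi-xbar)(yi-ybar)) / sqrt(sum((xi-xbar)^2) * sum((yi-ybar)^2))
n = 5, xbar = 61/5 = 12.2, ybar = 71/5 = 14.2
Sxy = sum((xi-xbar)(yi-ybar)) = -8.2
Sxx = sum((xi-xbar)^2) = 30.8
Syy = sum((yi-ybar)^2) = 186.8
sqrt(Sxx*Syy) ≈ 75.851434
r = Sxy / sqrt(Sxx*Syy) = -8.2 / 75.851434 ≈ -0.108106

-0.1081


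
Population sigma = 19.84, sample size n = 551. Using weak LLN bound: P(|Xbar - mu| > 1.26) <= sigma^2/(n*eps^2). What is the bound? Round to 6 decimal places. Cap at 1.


bound = min(1, sigma^2/(n*eps^2))
sigma^2 = 19.84^2 = 393.6256
n*eps^2 = 551 * 1.26^2 = 551 * 1.5876 = 874.7676
sigma^2/(n*eps^2) = 393.6256 / 874.7676 ≈ 0.44997734

0.449977


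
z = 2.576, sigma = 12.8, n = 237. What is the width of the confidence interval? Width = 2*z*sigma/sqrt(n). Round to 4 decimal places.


width = 2*z*sigma/sqrt(n)
2*z*sigma = 2 * 2.576 * 12.8 = 65.9456
sqrt(237) ≈ 15.394804
width = 65.9456 / 15.394804 ≈ 4.283627

4.2836


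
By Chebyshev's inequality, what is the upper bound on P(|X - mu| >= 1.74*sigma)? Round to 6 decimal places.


P <= 1/k^2
k^2 = 1.74^2 = 3.0276
1/k^2 = 1 / 3.0276 = 2500/7569 ≈ 0.33029462

0.330295


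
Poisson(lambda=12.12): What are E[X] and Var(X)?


E[X] = Var(X) = lambda = 12.12

12.12, 12.12


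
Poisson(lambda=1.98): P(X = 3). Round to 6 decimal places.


P = e^(-lam) * lam^k / k!
e^(-1.98) ≈ 0.1380692
lam^k = 1.98^3 = 7.762392
k! = 3! = 6
P = 0.1380692 * 7.762392 / 6 ≈ 0.178625

0.178625


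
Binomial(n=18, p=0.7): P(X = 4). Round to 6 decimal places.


P = C(n,k) * p^k * (1-p)^(n-k)
C(18,4) = 3060
p^k = 0.7^4 = 0.2401
(1-p)^(n-k) = 0.3^14 = 0.00000004782969
P = 3060 * 0.2401 * 0.00000004782969 ≈ 0.000035

0.000035


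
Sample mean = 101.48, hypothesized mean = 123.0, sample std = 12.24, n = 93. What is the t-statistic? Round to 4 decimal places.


t = (xbar - mu0) / (s/sqrt(n))
xbar - mu0 = 101.48 - 123.0 = -21.52
sqrt(93) ≈ 9.64365076
s/sqrt(n) = 12.24 / 9.64365076 ≈ 1.26922887
t = -21.52 / 1.26922887 ≈ -16.955177

-16.9552


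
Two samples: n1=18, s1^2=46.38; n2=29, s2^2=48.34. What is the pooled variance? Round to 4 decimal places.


sp^2 = ((n1-1)*s1^2 + (n2-1)*s2^2)/(n1+n2-2)
(n1-1)*s1^2 = 17 * 46.38 = 788.46
(n2-1)*s2^2 = 28 * 48.34 = 1353.52
numerator = 788.46 + 1353.52 = 2141.98
n1+n2-2 = 45
sp^2 = 2141.98 / 45 = 107099/2250 ≈ 47.599556

47.5996


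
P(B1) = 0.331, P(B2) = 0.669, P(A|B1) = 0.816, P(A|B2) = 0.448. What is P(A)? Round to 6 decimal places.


P(A) = P(A|B1)*P(B1) + P(A|B2)*P(B2)
P(A|B1)*P(B1) = 0.816 * 0.331 = 0.270096
P(A|B2)*P(B2) = 0.448 * 0.669 = 0.299712
P(A) = 0.270096 + 0.299712 = 0.569808

0.569808


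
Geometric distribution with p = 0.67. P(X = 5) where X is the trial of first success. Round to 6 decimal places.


P = (1-p)^(k-1) * p
(1-p)^(k-1) = 0.33^4 = 0.01185921
P = 0.01185921 * 0.67 ≈ 0.007945671

0.007946


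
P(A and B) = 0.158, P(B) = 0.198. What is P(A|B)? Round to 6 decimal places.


P(A|B) = P(A and B) / P(B) = 0.158 / 0.198 = 79/99 ≈ 0.79797980

0.797980


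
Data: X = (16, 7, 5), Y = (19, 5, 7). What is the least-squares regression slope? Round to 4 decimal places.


b = sum((xi-xbar)(yi-ybar)) / sum((xi-xbar)^2)
n = 3, xbar = 28/3 ≈ 9.333333, ybar = 31/3 ≈ 10.333333
Sxy = sum((xi-xbar)(yi-ybar)) = 254/3 ≈ 84.666667
Sxx = sum((xi-xbar)^2) = 206/3 ≈ 68.666667
b = Sxy / Sxx = 127/103 ≈ 1.233010

1.2330


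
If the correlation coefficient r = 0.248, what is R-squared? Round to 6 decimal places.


R^2 = r^2 = (0.248)^2 = 0.061504

0.061504


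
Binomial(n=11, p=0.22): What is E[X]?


E[X] = n*p = 11 * 0.22 = 2.42

2.42


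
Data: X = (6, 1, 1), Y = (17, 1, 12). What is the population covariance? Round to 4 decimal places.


Cov = (1/n)*sum((xi-xbar)(yi-ybar))
n = 3, xbar = 8/3 ≈ 2.666667, ybar = 30/3 = 10
sum((xi-xbar)(yi-ybar)) = 35
Cov = 35 / 3 = 35/3 ≈ 11.666667

11.6667


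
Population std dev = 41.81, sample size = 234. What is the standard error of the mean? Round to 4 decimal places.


SE = sigma / sqrt(n)
sqrt(234) ≈ 15.297059
SE = 41.81 / 15.297059 ≈ 2.733205

2.7332


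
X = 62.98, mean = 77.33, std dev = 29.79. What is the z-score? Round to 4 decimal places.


z = (X - mu) / sigma
X - mu = 62.98 - 77.33 = -14.35
z = -14.35 / 29.79 = -1435/2979 ≈ -0.481705

-0.4817


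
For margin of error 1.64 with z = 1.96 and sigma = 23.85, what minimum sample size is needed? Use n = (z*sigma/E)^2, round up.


z*sigma/E = 1.96 * 23.85 / 1.64 = 23373/820 ≈ 28.503659
(z*sigma/E)^2 ≈ 812.458550
round up: n = 813

813


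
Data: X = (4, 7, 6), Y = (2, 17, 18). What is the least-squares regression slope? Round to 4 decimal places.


b = sum((xi-xbar)(yi-ybar)) / sum((xi-xbar)^2)
n = 3, xbar = 17/3 ≈ 5.666667, ybar = 37/3 ≈ 12.333333
Sxy = sum((xi-xbar)(yi-ybar)) = 76/3 ≈ 25.333333
Sxx = sum((xi-xbar)^2) = 14/3 ≈ 4.666667
b = Sxy / Sxx = 38/7 ≈ 5.428571

5.4286


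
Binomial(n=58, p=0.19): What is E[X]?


E[X] = n*p = 58 * 0.19 = 11.02

11.02


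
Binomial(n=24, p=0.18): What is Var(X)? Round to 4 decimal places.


Var = n*p*(1-p) = 24 * 0.18 * 0.82 = 3.5424

3.5424


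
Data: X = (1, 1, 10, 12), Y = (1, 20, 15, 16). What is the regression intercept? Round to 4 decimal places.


a = ybar - b*xbar, where b = sum((xi-xbar)(yi-ybar)) / sum((xi-xbar)^2)
n = 4, xbar = 24/4 = 6, ybar = 52/4 = 13
Sxy = sum((xi-xbar)(yi-ybar)) = 51
Sxx = sum((xi-xbar)^2) = 102
b = Sxy / Sxx = 0.5
a = 13 - 0.5 * 6 = 10

10.0000


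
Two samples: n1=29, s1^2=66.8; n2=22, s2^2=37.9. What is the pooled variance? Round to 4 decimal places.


sp^2 = ((n1-1)*s1^2 + (n2-1)*s2^2)/(n1+n2-2)
(n1-1)*s1^2 = 28 * 66.8 = 1870.4
(n2-1)*s2^2 = 21 * 37.9 = 795.9
numerator = 1870.4 + 795.9 = 2666.3
n1+n2-2 = 49
sp^2 = 2666.3 / 49 = 3809/70 ≈ 54.414286

54.4143


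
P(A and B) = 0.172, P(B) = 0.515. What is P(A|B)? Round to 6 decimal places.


P(A|B) = P(A and B) / P(B) = 0.172 / 0.515 = 172/515 ≈ 0.33398058

0.333981


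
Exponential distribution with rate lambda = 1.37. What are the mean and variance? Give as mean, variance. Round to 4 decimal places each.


mean = 1/lam, var = 1/lam^2
mean = 1 / 1.37 = 100/137 ≈ 0.729927
lam^2 = 1.37^2 = 1.8769
var = 1 / 1.8769 ≈ 0.532793

0.7299, 0.5328


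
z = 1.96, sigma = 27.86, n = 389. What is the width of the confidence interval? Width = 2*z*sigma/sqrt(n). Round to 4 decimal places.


width = 2*z*sigma/sqrt(n)
2*z*sigma = 2 * 1.96 * 27.86 = 109.2112
sqrt(389) ≈ 19.723083
width = 109.2112 / 19.723083 ≈ 5.537228

5.5372


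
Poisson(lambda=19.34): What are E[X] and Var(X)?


E[X] = Var(X) = lambda = 19.34

19.34, 19.34


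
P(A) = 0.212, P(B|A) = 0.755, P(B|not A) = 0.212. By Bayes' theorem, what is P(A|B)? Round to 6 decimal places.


P(A|B) = P(B|A)*P(A) / P(B), P(B) = P(B|A)*P(A) + P(B|not A)*P(not A)
P(B|A)*P(A) = 0.755 * 0.212 = 0.16006
P(B|not A)*P(not A) = 0.212 * 0.788 = 0.167056
P(B) = 0.16006 + 0.167056 = 0.327116
P(A|B) = 0.16006 / 0.327116 = 755/1543 ≈ 0.48930655

0.489307


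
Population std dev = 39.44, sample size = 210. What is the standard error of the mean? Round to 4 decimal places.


SE = sigma / sqrt(n)
sqrt(210) ≈ 14.491377
SE = 39.44 / 14.491377 ≈ 2.721619

2.7216


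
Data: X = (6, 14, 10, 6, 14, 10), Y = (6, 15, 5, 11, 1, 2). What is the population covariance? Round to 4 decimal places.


Cov = (1/n)*sum((xi-xbar)(yi-ybar))
n = 6, xbar = 60/6 = 10, ybar = 40/6 = 20/3 ≈ 6.666667
sum((xi-xbar)(yi-ybar)) = -4
Cov = -4 / 6 = -2/3 ≈ -0.666667

-0.6667


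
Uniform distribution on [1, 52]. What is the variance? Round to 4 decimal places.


Var = (b-a)^2 / 12
(b-a)^2 = (52 - 1)^2 = 2601
Var = 2601/12 = 216.75

216.7500


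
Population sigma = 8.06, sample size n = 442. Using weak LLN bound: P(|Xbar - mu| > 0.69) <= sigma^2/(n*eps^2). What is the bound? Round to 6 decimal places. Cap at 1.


bound = min(1, sigma^2/(n*eps^2))
sigma^2 = 8.06^2 = 64.9636
n*eps^2 = 442 * 0.69^2 = 442 * 0.4761 = 210.4362
sigma^2/(n*eps^2) = 64.9636 / 210.4362 ≈ 0.30870924

0.308709


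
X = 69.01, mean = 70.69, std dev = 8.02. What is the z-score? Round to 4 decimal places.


z = (X - mu) / sigma
X - mu = 69.01 - 70.69 = -1.68
z = -1.68 / 8.02 = -84/401 ≈ -0.209476

-0.2095


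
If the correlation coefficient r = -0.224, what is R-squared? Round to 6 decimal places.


R^2 = r^2 = (-0.224)^2 = 0.050176

0.050176


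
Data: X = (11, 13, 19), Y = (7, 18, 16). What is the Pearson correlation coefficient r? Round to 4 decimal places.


r = sum((xi-xbar)(yi-ybar)) / sqrt(sum((xi-xbar)^2) * sum((yi-ybar)^2))
n = 3, xbar = 43/3 ≈ 14.333333, ybar = 41/3 ≈ 13.666667
Sxy = sum((xi-xbar)(yi-ybar)) = 82/3 ≈ 27.333333
Sxx = sum((xi-xbar)^2) = 104/3 ≈ 34.666667
Syy = sum((yi-ybar)^2) = 206/3 ≈ 68.666667
sqrt(Sxx*Syy) ≈ 48.789799
r = Sxy / sqrt(Sxx*Syy) = 27.333333 / 48.789799 ≈ 0.560226

0.5602


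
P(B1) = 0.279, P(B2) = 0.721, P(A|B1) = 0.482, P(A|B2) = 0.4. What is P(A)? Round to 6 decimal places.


P(A) = P(A|B1)*P(B1) + P(A|B2)*P(B2)
P(A|B1)*P(B1) = 0.482 * 0.279 = 0.134478
P(A|B2)*P(B2) = 0.4 * 0.721 = 0.2884
P(A) = 0.134478 + 0.2884 = 0.422878

0.422878


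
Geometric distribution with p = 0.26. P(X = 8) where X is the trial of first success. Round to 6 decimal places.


P = (1-p)^(k-1) * p
(1-p)^(k-1) = 0.74^7 ≈ 0.1215128
P = 0.1215128 * 0.26 ≈ 0.03159333

0.031593


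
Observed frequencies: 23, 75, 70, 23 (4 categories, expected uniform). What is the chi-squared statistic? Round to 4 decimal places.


chi2 = sum((O-E)^2/E), E = total/4
total = 191, E = 191/4 = 47.75
(23 - 47.75)^2 / 47.75 = 612.5625 / 47.75 = 9801/764 ≈ 12.828534
(75 - 47.75)^2 / 47.75 = 742.5625 / 47.75 = 11881/764 ≈ 15.551047
(70 - 47.75)^2 / 47.75 = 495.0625 / 47.75 = 7921/764 ≈ 10.367801
(23 - 47.75)^2 / 47.75 = 612.5625 / 47.75 = 9801/764 ≈ 12.828534
chi2 = 9851/191 ≈ 51.575916

51.5759


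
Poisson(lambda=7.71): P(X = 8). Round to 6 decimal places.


P = e^(-lam) * lam^k / k!
e^(-7.71) ≈ 0.0004483215
lam^k = 7.71^8 ≈ 12486336.202538
k! = 8! = 40320
P = 0.0004483215 * 12486336.202538 / 40320 ≈ 0.138837

0.138837


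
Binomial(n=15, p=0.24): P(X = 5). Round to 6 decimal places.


P = C(n,k) * p^k * (1-p)^(n-k)
C(15,5) = 3003
p^k = 0.24^5 = 0.0007962624
(1-p)^(n-k) = 0.76^10 ≈ 0.06428889
P = 3003 * 0.0007962624 * 0.06428889 ≈ 0.153726

0.153726


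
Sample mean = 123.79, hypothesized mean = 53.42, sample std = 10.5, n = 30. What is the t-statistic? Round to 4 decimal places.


t = (xbar - mu0) / (s/sqrt(n))
xbar - mu0 = 123.79 - 53.42 = 70.37
sqrt(30) ≈ 5.47722558
s/sqrt(n) = 10.5 / 5.47722558 ≈ 1.91702895
t = 70.37 / 1.91702895 ≈ 36.707844

36.7078


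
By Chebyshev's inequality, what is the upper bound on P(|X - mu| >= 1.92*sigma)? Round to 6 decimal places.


P <= 1/k^2
k^2 = 1.92^2 = 3.6864
1/k^2 = 1 / 3.6864 = 625/2304 ≈ 0.27126736

0.271267


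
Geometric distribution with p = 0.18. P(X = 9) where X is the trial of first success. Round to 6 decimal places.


P = (1-p)^(k-1) * p
(1-p)^(k-1) = 0.82^8 ≈ 0.2044141
P = 0.2044141 * 0.18 ≈ 0.03679454

0.036795


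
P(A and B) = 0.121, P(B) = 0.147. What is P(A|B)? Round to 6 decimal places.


P(A|B) = P(A and B) / P(B) = 0.121 / 0.147 = 121/147 ≈ 0.82312925

0.823129


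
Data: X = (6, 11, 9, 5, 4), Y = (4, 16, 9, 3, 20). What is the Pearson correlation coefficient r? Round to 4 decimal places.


r = sum((xi-xbar)(yi-ybar)) / sqrt(sum((xi-xbar)^2) * sum((yi-ybar)^2))
n = 5, xbar = 35/5 = 7, ybar = 52/5 = 10.4
Sxy = sum((xi-xbar)(yi-ybar)) = 12
Sxx = sum((xi-xbar)^2) = 34
Syy = sum((yi-ybar)^2) = 221.2
sqrt(Sxx*Syy) ≈ 86.722546
r = Sxy / sqrt(Sxx*Syy) = 12 / 86.722546 ≈ 0.138372

0.1384


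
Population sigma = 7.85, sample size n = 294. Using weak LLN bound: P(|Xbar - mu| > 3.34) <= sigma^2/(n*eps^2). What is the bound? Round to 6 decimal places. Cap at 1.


bound = min(1, sigma^2/(n*eps^2))
sigma^2 = 7.85^2 = 61.6225
n*eps^2 = 294 * 3.34^2 = 294 * 11.1556 = 3279.7464
sigma^2/(n*eps^2) = 61.6225 / 3279.7464 ≈ 0.01878880

0.018789


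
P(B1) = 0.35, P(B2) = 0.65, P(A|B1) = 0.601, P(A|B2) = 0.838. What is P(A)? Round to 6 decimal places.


P(A) = P(A|B1)*P(B1) + P(A|B2)*P(B2)
P(A|B1)*P(B1) = 0.601 * 0.35 = 0.21035
P(A|B2)*P(B2) = 0.838 * 0.65 = 0.5447
P(A) = 0.21035 + 0.5447 = 0.75505

0.755050


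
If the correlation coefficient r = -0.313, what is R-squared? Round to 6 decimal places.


R^2 = r^2 = (-0.313)^2 = 0.097969

0.097969


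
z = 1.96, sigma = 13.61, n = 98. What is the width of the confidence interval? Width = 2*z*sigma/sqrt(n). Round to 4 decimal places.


width = 2*z*sigma/sqrt(n)
2*z*sigma = 2 * 1.96 * 13.61 = 53.3512
sqrt(98) ≈ 9.899495
width = 53.3512 / 9.899495 ≈ 5.389285

5.3893


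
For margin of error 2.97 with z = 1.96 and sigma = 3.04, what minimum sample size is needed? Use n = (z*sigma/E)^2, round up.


z*sigma/E = 1.96 * 3.04 / 2.97 = 14896/7425 ≈ 2.006195
(z*sigma/E)^2 ≈ 4.024820
round up: n = 5

5


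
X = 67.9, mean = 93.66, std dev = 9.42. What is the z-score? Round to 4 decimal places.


z = (X - mu) / sigma
X - mu = 67.9 - 93.66 = -25.76
z = -25.76 / 9.42 = -1288/471 ≈ -2.734607

-2.7346


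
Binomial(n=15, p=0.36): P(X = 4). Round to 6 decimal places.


P = C(n,k) * p^k * (1-p)^(n-k)
C(15,4) = 1365
p^k = 0.36^4 = 0.01679616
(1-p)^(n-k) = 0.64^11 ≈ 0.007378698
P = 1365 * 0.01679616 * 0.007378698 ≈ 0.169170

0.169170


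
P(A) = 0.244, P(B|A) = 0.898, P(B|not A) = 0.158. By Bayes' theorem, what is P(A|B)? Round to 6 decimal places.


P(A|B) = P(B|A)*P(A) / P(B), P(B) = P(B|A)*P(A) + P(B|not A)*P(not A)
P(B|A)*P(A) = 0.898 * 0.244 = 0.219112
P(B|not A)*P(not A) = 0.158 * 0.756 = 0.119448
P(B) = 0.219112 + 0.119448 = 0.33856
P(A|B) = 0.219112 / 0.33856 ≈ 0.64718809

0.647188


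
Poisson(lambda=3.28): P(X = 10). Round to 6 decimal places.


P = e^(-lam) * lam^k / k!
e^(-3.28) ≈ 0.03762826
lam^k = 3.28^10 ≈ 144124.706906
k! = 10! = 3628800
P = 0.03762826 * 144124.706906 / 3628800 ≈ 0.001494

0.001494


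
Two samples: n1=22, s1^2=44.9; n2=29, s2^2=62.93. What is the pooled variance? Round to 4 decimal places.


sp^2 = ((n1-1)*s1^2 + (n2-1)*s2^2)/(n1+n2-2)
(n1-1)*s1^2 = 21 * 44.9 = 942.9
(n2-1)*s2^2 = 28 * 62.93 = 1762.04
numerator = 942.9 + 1762.04 = 2704.94
n1+n2-2 = 49
sp^2 = 2704.94 / 49 = 19321/350 ≈ 55.202857

55.2029


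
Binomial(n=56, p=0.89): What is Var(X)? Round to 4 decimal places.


Var = n*p*(1-p) = 56 * 0.89 * 0.11 = 5.4824

5.4824


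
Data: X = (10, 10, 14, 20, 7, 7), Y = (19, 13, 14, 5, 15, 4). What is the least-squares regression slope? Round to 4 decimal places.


b = sum((xi-xbar)(yi-ybar)) / sum((xi-xbar)^2)
n = 6, xbar = 68/6 = 34/3 ≈ 11.333333, ybar = 70/6 = 35/3 ≈ 11.666667
Sxy = sum((xi-xbar)(yi-ybar)) = -133/3 ≈ -44.333333
Sxx = sum((xi-xbar)^2) = 370/3 ≈ 123.333333
b = Sxy / Sxx = -133/370 ≈ -0.359459

-0.3595


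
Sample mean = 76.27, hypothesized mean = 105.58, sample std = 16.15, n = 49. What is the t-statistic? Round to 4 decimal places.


t = (xbar - mu0) / (s/sqrt(n))
xbar - mu0 = 76.27 - 105.58 = -29.31
sqrt(49) = 7
s/sqrt(n) = 16.15 / 7 = 323/140 ≈ 2.30714286
t = -29.31 / 2.30714286 = -20517/1615 ≈ -12.704025

-12.7040


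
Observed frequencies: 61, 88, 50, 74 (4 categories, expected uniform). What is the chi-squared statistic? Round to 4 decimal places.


chi2 = sum((O-E)^2/E), E = total/4
total = 273, E = 273/4 = 68.25
(61 - 68.25)^2 / 68.25 = 52.5625 / 68.25 = 841/1092 ≈ 0.770147
(88 - 68.25)^2 / 68.25 = 390.0625 / 68.25 = 6241/1092 ≈ 5.715201
(50 - 68.25)^2 / 68.25 = 333.0625 / 68.25 = 5329/1092 ≈ 4.880037
(74 - 68.25)^2 / 68.25 = 33.0625 / 68.25 = 529/1092 ≈ 0.484432
chi2 = 3235/273 ≈ 11.849817

11.8498


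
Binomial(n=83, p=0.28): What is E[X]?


E[X] = n*p = 83 * 0.28 = 23.24

23.24


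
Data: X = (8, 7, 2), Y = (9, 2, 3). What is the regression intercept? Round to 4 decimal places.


a = ybar - b*xbar, where b = sum((xi-xbar)(yi-ybar)) / sum((xi-xbar)^2)
n = 3, xbar = 17/3 ≈ 5.666667, ybar = 14/3 ≈ 4.666667
Sxy = sum((xi-xbar)(yi-ybar)) = 38/3 ≈ 12.666667
Sxx = sum((xi-xbar)^2) = 62/3 ≈ 20.666667
b = Sxy / Sxx = 19/31 ≈ 0.612903
a = 4.666667 - 0.612903 * 5.666667 = 37/31 ≈ 1.193548

1.1935


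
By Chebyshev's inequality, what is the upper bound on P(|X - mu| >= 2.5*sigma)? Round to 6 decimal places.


P <= 1/k^2
k^2 = 2.5^2 = 6.25
1/k^2 = 1 / 6.25 = 0.16

0.160000


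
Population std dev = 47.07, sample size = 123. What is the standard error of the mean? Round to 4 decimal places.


SE = sigma / sqrt(n)
sqrt(123) ≈ 11.090537
SE = 47.07 / 11.090537 ≈ 4.244159

4.2442


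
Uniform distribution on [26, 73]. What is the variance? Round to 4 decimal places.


Var = (b-a)^2 / 12
(b-a)^2 = (73 - 26)^2 = 2209
Var = 2209/12 ≈ 184.083333

184.0833


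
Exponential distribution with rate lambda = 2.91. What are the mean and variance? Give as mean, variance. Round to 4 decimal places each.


mean = 1/lam, var = 1/lam^2
mean = 1 / 2.91 = 100/291 ≈ 0.343643
lam^2 = 2.91^2 = 8.4681
var = 1 / 8.4681 ≈ 0.118090

0.3436, 0.1181


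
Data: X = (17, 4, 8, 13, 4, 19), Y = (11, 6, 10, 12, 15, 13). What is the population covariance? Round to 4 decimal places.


Cov = (1/n)*sum((xi-xbar)(yi-ybar))
n = 6, xbar = 65/6 ≈ 10.833333, ybar = 67/6 ≈ 11.166667
sum((xi-xbar)(yi-ybar)) = 169/6 ≈ 28.166667
Cov = 28.166667 / 6 = 169/36 ≈ 4.694444

4.6944


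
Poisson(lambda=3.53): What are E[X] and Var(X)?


E[X] = Var(X) = lambda = 3.53

3.53, 3.53


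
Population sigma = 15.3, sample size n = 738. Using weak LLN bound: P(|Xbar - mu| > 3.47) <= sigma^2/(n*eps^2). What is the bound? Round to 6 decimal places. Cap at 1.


bound = min(1, sigma^2/(n*eps^2))
sigma^2 = 15.3^2 = 234.09
n*eps^2 = 738 * 3.47^2 = 738 * 12.0409 = 8886.1842
sigma^2/(n*eps^2) = 234.09 / 8886.1842 ≈ 0.02634314

0.026343


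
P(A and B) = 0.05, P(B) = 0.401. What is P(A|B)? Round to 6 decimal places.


P(A|B) = P(A and B) / P(B) = 0.05 / 0.401 = 50/401 ≈ 0.12468828

0.124688


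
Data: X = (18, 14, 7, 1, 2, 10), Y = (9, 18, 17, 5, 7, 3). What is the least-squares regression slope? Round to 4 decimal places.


b = sum((xi-xbar)(yi-ybar)) / sum((xi-xbar)^2)
n = 6, xbar = 52/6 = 26/3 ≈ 8.666667, ybar = 59/6 ≈ 9.833333
Sxy = sum((xi-xbar)(yi-ybar)) = 212/3 ≈ 70.666667
Sxx = sum((xi-xbar)^2) = 670/3 ≈ 223.333333
b = Sxy / Sxx = 106/335 ≈ 0.316418

0.3164


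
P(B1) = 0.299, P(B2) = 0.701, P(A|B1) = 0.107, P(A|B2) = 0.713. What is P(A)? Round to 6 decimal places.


P(A) = P(A|B1)*P(B1) + P(A|B2)*P(B2)
P(A|B1)*P(B1) = 0.107 * 0.299 = 0.031993
P(A|B2)*P(B2) = 0.713 * 0.701 = 0.499813
P(A) = 0.031993 + 0.499813 = 0.531806

0.531806


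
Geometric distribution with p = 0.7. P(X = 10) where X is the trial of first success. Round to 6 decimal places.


P = (1-p)^(k-1) * p
(1-p)^(k-1) = 0.3^9 = 0.000019683
P = 0.000019683 * 0.7 = 0.0000137781

0.000014


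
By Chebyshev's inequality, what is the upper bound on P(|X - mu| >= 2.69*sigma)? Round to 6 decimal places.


P <= 1/k^2
k^2 = 2.69^2 = 7.2361
1/k^2 = 1 / 7.2361 ≈ 0.13819599

0.138196


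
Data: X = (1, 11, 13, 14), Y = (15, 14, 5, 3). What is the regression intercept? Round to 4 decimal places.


a = ybar - b*xbar, where b = sum((xi-xbar)(yi-ybar)) / sum((xi-xbar)^2)
n = 4, xbar = 39/4 = 9.75, ybar = 37/4 = 9.25
Sxy = sum((xi-xbar)(yi-ybar)) = -84.75
Sxx = sum((xi-xbar)^2) = 106.75
b = Sxy / Sxx = -339/427 ≈ -0.793911
a = 9.25 - (-0.793911) * 9.75 = 7255/427 ≈ 16.990632

16.9906


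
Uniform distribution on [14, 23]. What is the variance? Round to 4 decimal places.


Var = (b-a)^2 / 12
(b-a)^2 = (23 - 14)^2 = 81
Var = 81/12 = 6.75

6.7500


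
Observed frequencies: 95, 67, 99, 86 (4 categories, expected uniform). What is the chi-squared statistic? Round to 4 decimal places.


chi2 = sum((O-E)^2/E), E = total/4
total = 347, E = 347/4 = 86.75
(95 - 86.75)^2 / 86.75 = 68.0625 / 86.75 = 1089/1388 ≈ 0.784582
(67 - 86.75)^2 / 86.75 = 390.0625 / 86.75 = 6241/1388 ≈ 4.496398
(99 - 86.75)^2 / 86.75 = 150.0625 / 86.75 = 2401/1388 ≈ 1.729827
(86 - 86.75)^2 / 86.75 = 0.5625 / 86.75 = 9/1388 ≈ 0.006484
chi2 = 2435/347 ≈ 7.017291

7.0173


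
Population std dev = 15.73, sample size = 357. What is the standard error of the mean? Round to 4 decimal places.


SE = sigma / sqrt(n)
sqrt(357) ≈ 18.894444
SE = 15.73 / 18.894444 ≈ 0.832520

0.8325


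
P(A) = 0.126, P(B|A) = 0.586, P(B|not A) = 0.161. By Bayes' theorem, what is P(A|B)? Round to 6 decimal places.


P(A|B) = P(B|A)*P(A) / P(B), P(B) = P(B|A)*P(A) + P(B|not A)*P(not A)
P(B|A)*P(A) = 0.586 * 0.126 = 0.073836
P(B|not A)*P(not A) = 0.161 * 0.874 = 0.140714
P(B) = 0.073836 + 0.140714 = 0.21455
P(A|B) = 0.073836 / 0.21455 ≈ 0.34414356

0.344144


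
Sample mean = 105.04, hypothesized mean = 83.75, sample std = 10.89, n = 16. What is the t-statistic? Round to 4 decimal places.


t = (xbar - mu0) / (s/sqrt(n))
xbar - mu0 = 105.04 - 83.75 = 21.29
sqrt(16) = 4
s/sqrt(n) = 10.89 / 4 = 2.7225
t = 21.29 / 2.7225 = 8516/1089 ≈ 7.820018

7.8200


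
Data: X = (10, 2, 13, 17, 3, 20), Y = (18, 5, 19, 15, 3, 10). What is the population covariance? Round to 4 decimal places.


Cov = (1/n)*sum((xi-xbar)(yi-ybar))
n = 6, xbar = 65/6 ≈ 10.833333, ybar = 70/6 = 35/3 ≈ 11.666667
sum((xi-xbar)(yi-ybar)) = 428/3 ≈ 142.666667
Cov = 142.666667 / 6 = 214/9 ≈ 23.777778

23.7778


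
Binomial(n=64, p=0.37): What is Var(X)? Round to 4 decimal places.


Var = n*p*(1-p) = 64 * 0.37 * 0.63 = 14.9184

14.9184


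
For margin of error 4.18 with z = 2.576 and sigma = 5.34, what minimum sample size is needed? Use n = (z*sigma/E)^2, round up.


z*sigma/E = 2.576 * 5.34 / 4.18 ≈ 3.290871
(z*sigma/E)^2 ≈ 10.829831
round up: n = 11

11


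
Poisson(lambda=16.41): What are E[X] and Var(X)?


E[X] = Var(X) = lambda = 16.41

16.41, 16.41


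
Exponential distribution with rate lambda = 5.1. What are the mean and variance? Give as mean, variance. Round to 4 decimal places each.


mean = 1/lam, var = 1/lam^2
mean = 1 / 5.1 = 10/51 ≈ 0.196078
lam^2 = 5.1^2 = 26.01
var = 1 / 26.01 = 100/2601 ≈ 0.038447

0.1961, 0.0384


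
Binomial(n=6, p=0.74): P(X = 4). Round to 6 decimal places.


P = C(n,k) * p^k * (1-p)^(n-k)
C(6,4) = 15
p^k = 0.74^4 ≈ 0.2998658
(1-p)^(n-k) = 0.26^2 = 0.0676
P = 15 * 0.2998658 * 0.0676 ≈ 0.304064

0.304064


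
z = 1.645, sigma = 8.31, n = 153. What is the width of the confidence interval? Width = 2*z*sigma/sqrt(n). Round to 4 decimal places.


width = 2*z*sigma/sqrt(n)
2*z*sigma = 2 * 1.645 * 8.31 = 27.3399
sqrt(153) ≈ 12.369317
width = 27.3399 / 12.369317 ≈ 2.210300

2.2103


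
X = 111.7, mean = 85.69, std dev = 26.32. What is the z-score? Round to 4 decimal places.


z = (X - mu) / sigma
X - mu = 111.7 - 85.69 = 26.01
z = 26.01 / 26.32 = 2601/2632 ≈ 0.988222

0.9882


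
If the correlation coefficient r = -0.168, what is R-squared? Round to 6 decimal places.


R^2 = r^2 = (-0.168)^2 = 0.028224

0.028224


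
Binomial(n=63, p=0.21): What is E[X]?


E[X] = n*p = 63 * 0.21 = 13.23

13.23


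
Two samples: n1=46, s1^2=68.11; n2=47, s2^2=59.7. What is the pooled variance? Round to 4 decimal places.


sp^2 = ((n1-1)*s1^2 + (n2-1)*s2^2)/(n1+n2-2)
(n1-1)*s1^2 = 45 * 68.11 = 3064.95
(n2-1)*s2^2 = 46 * 59.7 = 2746.2
numerator = 3064.95 + 2746.2 = 5811.15
n1+n2-2 = 91
sp^2 = 5811.15 / 91 = 116223/1820 ≈ 63.858791

63.8588


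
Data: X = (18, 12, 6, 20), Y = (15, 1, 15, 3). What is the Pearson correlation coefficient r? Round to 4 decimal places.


r = sum((xi-xbar)(yi-ybar)) / sqrt(sum((xi-xbar)^2) * sum((yi-ybar)^2))
n = 4, xbar = 56/4 = 14, ybar = 34/4 = 8.5
Sxy = sum((xi-xbar)(yi-ybar)) = -44
Sxx = sum((xi-xbar)^2) = 120
Syy = sum((yi-ybar)^2) = 171
sqrt(Sxx*Syy) ≈ 143.248037
r = Sxy / sqrt(Sxx*Syy) = -44 / 143.248037 ≈ -0.307160

-0.3072


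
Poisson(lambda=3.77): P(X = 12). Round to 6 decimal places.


P = e^(-lam) * lam^k / k!
e^(-3.77) ≈ 0.02305206
lam^k = 3.77^12 ≈ 8243206.936713
k! = 12! = 479001600
P = 0.02305206 * 8243206.936713 / 479001600 ≈ 0.000397

0.000397


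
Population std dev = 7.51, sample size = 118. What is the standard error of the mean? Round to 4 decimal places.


SE = sigma / sqrt(n)
sqrt(118) ≈ 10.862780
SE = 7.51 / 10.862780 ≈ 0.691352

0.6914


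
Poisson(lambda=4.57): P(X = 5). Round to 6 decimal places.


P = e^(-lam) * lam^k / k!
e^(-4.57) ≈ 0.01035796
lam^k = 4.57^5 ≈ 1993.338249
k! = 5! = 120
P = 0.01035796 * 1993.338249 / 120 ≈ 0.172058

0.172058


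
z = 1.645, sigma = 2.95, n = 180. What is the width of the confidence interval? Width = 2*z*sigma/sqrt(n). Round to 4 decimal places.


width = 2*z*sigma/sqrt(n)
2*z*sigma = 2 * 1.645 * 2.95 = 9.7055
sqrt(180) ≈ 13.416408
width = 9.7055 / 13.416408 ≈ 0.723405

0.7234
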